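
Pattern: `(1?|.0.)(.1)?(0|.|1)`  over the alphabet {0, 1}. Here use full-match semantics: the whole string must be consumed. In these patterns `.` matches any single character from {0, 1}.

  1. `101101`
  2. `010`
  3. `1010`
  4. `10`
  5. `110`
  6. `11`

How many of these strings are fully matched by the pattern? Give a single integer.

5

1 → no match
2 → match
3 → match
4 → match
5 → match
6 → match
Total matched: 5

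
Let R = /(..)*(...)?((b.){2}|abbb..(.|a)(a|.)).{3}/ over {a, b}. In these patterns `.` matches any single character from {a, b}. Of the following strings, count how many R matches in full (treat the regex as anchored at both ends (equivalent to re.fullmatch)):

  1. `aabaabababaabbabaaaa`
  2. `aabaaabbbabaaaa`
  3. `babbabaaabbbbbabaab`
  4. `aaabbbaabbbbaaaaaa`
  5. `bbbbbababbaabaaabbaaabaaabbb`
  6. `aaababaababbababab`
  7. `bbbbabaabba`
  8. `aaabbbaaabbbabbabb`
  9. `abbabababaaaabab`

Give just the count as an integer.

6

1 → match
2 → match
3 → match
4 → match
5 → no match
6 → match
7 → no match
8 → match
9 → no match
Total matched: 6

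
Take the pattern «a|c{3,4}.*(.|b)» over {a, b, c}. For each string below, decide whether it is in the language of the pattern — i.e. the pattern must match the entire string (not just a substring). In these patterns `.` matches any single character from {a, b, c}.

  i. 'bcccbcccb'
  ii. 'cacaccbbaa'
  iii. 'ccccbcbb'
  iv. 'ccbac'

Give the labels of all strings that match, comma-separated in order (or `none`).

iii

i. 'bcccbcccb' → no match
ii. 'cacaccbbaa' → no match
iii. 'ccccbcbb' → match
iv. 'ccbac' → no match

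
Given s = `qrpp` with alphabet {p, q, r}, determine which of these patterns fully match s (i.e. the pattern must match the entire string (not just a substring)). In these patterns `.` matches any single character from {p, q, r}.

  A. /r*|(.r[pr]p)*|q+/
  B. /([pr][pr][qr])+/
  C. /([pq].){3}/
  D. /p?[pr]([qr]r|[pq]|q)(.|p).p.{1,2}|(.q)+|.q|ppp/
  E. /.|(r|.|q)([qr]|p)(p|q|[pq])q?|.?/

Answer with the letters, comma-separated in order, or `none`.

A → match
B → no match
C → no match
D → no match
E → no match

A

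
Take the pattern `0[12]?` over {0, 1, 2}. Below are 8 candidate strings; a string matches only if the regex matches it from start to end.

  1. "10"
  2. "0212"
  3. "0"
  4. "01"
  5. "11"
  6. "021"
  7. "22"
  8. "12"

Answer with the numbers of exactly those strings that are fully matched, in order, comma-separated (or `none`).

3, 4

1 → no match — must start with "0"
2 → no match
3 → match
4 → match
5 → no match — must start with "0"
6 → no match
7 → no match — must start with "0"
8 → no match — must start with "0"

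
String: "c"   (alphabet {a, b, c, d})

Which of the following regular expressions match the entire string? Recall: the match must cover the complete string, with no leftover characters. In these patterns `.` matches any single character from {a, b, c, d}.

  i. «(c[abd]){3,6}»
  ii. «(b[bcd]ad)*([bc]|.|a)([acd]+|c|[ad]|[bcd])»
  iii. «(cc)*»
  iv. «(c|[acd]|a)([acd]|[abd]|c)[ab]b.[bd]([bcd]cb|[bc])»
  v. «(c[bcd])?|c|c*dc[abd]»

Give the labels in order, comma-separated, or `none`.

i → no match
ii → no match
iii → no match
iv → no match
v → match

v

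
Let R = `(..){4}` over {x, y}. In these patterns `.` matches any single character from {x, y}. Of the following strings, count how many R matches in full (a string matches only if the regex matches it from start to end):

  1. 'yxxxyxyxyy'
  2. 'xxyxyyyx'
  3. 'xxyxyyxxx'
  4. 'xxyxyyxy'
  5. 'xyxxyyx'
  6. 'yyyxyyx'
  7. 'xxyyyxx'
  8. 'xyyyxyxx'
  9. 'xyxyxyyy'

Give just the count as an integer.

4

1 → no match
2 → match
3 → no match
4 → match
5 → no match
6 → no match
7 → no match
8 → match
9 → match
Total matched: 4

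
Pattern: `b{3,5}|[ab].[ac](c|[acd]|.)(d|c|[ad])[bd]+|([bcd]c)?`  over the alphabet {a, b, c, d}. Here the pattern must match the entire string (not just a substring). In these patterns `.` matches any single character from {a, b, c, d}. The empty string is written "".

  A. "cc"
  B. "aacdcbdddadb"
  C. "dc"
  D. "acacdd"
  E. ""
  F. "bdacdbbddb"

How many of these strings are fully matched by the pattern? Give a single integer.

5

A → match
B → no match
C → match
D → match
E → match
F → match
Total matched: 5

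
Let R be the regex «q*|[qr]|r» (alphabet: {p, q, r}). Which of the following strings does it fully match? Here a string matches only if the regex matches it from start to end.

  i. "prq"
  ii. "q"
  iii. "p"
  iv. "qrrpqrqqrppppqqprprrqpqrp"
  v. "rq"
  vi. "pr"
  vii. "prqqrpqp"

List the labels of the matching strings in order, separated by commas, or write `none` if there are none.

i → no match
ii → match
iii → no match
iv → no match
v → no match
vi → no match
vii → no match

ii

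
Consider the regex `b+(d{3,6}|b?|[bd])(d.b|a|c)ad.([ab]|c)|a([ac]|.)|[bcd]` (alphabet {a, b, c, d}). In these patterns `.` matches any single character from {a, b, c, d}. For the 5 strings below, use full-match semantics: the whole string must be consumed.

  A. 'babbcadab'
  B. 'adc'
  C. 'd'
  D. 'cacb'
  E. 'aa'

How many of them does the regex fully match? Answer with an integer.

2

A → no match
B → no match
C → match
D → no match
E → match
Total matched: 2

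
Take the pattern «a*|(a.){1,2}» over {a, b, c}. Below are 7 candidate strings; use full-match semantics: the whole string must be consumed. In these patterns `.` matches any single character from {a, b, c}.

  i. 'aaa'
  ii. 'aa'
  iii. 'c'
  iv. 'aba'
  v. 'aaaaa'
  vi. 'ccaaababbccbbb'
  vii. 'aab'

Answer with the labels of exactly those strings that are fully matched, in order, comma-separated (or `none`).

i, ii, v

i → match
ii → match
iii → no match
iv → no match
v → match
vi → no match
vii → no match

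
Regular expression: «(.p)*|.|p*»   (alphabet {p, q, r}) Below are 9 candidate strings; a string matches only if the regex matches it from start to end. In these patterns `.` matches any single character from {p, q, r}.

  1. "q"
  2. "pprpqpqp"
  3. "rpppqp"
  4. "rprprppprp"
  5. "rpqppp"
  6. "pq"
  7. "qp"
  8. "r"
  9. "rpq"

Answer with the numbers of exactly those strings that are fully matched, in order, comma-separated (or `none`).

1 → match
2 → match
3 → match
4 → match
5 → match
6 → no match
7 → match
8 → match
9 → no match

1, 2, 3, 4, 5, 7, 8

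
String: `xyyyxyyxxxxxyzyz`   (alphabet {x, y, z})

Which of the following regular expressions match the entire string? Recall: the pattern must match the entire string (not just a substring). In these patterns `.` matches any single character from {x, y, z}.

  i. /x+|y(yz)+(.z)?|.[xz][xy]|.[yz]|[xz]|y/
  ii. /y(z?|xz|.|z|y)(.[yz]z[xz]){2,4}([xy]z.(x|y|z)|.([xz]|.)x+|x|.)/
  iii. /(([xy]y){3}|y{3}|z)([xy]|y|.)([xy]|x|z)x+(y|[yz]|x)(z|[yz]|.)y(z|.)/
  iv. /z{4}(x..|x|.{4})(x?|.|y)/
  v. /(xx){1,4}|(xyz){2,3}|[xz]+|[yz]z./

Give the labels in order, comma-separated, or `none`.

iii

i → no match
ii → no match — must start with `y`
iii → match
iv → no match — must start with `z`
v → no match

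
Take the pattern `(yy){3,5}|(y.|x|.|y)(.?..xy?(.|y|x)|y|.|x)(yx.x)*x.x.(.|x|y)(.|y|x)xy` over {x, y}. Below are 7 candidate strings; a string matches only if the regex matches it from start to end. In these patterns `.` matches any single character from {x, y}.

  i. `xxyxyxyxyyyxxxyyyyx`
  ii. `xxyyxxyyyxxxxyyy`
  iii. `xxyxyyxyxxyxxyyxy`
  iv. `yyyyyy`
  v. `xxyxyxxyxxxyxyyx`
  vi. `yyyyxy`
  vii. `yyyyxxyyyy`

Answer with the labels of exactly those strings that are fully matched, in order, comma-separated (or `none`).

i → no match
ii → no match
iii → match
iv → match
v → no match
vi → no match
vii → no match

iii, iv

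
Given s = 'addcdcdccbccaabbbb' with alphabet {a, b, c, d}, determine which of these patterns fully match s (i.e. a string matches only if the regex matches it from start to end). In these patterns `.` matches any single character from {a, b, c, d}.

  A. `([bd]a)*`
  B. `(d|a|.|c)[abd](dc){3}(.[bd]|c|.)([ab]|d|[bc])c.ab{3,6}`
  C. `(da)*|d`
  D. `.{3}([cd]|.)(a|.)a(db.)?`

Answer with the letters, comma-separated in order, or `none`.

A → no match
B → match
C → no match
D → no match

B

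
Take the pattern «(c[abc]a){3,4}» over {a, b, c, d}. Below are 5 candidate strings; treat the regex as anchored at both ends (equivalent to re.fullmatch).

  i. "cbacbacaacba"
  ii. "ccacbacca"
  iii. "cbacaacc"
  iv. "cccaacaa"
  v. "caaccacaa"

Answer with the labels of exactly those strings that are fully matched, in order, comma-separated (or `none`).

i. "cbacbacaacba" → match
ii. "ccacbacca" → match
iii. "cbacaacc" → no match — must end with "a"
iv. "cccaacaa" → no match
v. "caaccacaa" → match

i, ii, v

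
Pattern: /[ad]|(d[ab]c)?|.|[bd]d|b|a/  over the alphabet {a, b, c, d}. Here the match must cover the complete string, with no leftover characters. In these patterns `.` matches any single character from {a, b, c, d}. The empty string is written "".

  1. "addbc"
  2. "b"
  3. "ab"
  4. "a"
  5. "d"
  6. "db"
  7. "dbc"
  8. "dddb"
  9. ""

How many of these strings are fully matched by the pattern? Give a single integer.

5

1 → no match
2 → match
3 → no match
4 → match
5 → match
6 → no match
7 → match
8 → no match
9 → match
Total matched: 5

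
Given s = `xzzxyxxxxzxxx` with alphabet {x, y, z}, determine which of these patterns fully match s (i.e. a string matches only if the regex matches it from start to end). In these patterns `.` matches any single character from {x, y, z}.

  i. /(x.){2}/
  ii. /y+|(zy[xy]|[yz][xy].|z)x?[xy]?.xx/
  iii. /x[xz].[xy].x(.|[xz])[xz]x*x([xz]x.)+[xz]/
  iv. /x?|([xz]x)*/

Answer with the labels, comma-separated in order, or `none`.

i → no match
ii → no match
iii → match
iv → no match

iii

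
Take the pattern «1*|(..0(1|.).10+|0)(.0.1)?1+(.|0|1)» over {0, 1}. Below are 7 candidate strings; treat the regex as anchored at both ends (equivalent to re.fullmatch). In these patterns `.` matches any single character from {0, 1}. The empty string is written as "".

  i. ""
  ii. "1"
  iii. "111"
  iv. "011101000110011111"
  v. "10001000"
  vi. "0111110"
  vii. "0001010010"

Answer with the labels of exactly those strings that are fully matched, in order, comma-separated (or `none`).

i → match
ii → match
iii → match
iv → no match
v → no match
vi → match
vii → match

i, ii, iii, vi, vii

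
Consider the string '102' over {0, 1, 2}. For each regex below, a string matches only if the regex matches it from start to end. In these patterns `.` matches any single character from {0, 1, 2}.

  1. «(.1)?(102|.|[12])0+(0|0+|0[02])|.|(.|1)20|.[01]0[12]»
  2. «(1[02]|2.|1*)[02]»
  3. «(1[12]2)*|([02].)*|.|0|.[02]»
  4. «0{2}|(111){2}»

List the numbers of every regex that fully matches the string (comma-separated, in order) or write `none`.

1 → no match
2 → match
3 → no match
4 → no match

2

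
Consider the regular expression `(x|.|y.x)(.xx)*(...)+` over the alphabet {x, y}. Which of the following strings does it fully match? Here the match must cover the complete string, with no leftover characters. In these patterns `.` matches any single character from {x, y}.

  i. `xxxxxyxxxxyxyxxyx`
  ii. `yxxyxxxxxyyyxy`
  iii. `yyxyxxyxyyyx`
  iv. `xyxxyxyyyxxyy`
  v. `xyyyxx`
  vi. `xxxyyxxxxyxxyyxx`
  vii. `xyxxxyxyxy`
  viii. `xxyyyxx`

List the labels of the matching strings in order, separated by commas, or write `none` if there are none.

iii, iv, vi, vii, viii

i → no match
ii → no match
iii → match
iv → match
v → no match
vi → match
vii → match
viii → match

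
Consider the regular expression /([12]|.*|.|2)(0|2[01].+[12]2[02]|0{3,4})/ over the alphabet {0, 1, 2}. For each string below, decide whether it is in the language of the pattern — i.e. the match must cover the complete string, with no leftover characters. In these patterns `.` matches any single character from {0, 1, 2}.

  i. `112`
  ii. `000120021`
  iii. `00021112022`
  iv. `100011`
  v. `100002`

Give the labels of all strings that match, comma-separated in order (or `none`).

i. `112` → no match
ii. `000120021` → no match
iii. `00021112022` → no match
iv. `100011` → no match
v. `100002` → no match

none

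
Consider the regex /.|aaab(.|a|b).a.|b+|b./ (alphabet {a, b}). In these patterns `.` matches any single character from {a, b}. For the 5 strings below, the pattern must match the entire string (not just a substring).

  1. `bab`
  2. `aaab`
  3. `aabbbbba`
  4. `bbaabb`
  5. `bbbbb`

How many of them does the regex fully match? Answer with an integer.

1

1 → no match
2 → no match
3 → no match
4 → no match
5 → match
Total matched: 1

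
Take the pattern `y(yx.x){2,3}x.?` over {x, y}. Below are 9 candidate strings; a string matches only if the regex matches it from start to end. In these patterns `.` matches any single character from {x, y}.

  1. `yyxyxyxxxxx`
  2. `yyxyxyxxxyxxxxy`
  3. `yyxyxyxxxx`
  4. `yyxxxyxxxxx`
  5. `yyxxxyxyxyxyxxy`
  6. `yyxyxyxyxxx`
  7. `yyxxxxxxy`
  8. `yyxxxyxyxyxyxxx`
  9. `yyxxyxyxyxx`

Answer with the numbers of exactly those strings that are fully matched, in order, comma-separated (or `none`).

1, 2, 3, 4, 5, 6, 8

1 → match
2 → match
3 → match
4 → match
5 → match
6 → match
7 → no match
8 → match
9 → no match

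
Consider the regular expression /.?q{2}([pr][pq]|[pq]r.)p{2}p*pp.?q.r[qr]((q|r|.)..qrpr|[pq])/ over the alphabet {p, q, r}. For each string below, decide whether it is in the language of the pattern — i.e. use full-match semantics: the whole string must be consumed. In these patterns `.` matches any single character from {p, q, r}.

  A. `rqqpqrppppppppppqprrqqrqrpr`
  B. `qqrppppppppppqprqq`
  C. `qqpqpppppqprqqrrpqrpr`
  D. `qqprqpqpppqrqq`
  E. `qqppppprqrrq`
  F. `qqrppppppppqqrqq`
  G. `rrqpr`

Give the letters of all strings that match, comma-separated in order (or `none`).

B, F

A → no match
B → match
C → no match
D → no match
E → no match
F → match
G → no match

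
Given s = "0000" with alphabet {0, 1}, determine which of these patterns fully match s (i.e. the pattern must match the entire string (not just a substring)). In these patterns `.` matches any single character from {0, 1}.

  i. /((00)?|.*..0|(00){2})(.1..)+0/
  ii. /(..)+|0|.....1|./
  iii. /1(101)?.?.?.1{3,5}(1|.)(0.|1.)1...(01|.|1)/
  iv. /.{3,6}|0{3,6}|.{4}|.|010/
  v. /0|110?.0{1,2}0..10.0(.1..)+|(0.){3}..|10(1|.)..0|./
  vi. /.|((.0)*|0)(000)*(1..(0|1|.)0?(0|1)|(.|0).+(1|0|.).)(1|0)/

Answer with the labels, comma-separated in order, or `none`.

ii, iv

i → no match
ii → match
iii → no match — must start with "1"
iv → match
v → no match
vi → no match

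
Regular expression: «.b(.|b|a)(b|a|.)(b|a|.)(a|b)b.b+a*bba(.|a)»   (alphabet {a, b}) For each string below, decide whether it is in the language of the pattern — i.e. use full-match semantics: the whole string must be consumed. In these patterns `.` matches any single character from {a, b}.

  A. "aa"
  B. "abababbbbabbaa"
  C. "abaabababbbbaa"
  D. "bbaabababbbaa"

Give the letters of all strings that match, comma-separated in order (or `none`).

A → no match
B → match
C → match
D → match

B, C, D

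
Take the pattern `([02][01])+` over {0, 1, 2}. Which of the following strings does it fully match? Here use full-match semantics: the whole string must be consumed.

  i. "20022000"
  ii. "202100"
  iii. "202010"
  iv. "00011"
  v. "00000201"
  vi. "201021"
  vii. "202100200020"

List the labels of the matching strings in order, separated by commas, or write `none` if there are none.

i → no match
ii → match
iii → no match
iv → no match
v → no match
vi → no match
vii → match

ii, vii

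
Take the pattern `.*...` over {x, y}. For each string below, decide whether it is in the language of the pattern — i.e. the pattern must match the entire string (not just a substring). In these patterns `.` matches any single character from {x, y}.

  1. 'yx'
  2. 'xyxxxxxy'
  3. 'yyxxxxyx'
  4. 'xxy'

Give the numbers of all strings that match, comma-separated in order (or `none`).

1 → no match
2 → match
3 → match
4 → match

2, 3, 4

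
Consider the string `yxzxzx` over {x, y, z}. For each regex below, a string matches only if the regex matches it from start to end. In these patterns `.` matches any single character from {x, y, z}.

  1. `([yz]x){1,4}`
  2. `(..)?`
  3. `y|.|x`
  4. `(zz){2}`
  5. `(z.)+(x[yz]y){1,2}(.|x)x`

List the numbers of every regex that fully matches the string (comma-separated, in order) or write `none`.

1 → match
2 → no match
3 → no match
4 → no match — must start with `zz`
5 → no match — must start with `z`

1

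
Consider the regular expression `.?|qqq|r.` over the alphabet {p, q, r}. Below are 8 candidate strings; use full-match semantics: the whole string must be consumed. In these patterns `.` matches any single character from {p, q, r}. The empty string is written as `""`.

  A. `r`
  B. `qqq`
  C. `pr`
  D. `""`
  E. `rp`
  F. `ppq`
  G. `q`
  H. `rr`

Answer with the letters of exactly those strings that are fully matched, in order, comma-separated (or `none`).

A → match
B → match
C → no match
D → match
E → match
F → no match
G → match
H → match

A, B, D, E, G, H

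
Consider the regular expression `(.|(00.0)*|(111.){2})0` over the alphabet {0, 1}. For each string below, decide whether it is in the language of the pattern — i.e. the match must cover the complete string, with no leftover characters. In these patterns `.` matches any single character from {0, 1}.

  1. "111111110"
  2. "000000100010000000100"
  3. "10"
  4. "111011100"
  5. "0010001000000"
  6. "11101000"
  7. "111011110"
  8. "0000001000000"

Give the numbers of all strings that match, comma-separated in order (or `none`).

1, 2, 3, 4, 5, 7, 8

1 → match
2 → match
3 → match
4 → match
5 → match
6 → no match
7 → match
8 → match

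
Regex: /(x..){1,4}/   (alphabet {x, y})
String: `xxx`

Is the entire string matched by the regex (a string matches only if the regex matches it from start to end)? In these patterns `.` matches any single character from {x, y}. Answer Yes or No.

Yes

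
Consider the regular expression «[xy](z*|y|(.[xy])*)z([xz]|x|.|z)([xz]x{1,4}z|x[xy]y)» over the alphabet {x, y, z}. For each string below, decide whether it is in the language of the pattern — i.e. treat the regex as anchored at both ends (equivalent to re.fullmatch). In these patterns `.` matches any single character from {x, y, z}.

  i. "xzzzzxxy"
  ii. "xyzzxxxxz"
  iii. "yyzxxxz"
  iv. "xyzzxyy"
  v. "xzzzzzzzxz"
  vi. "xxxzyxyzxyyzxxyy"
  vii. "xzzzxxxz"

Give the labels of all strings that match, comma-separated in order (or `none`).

i, ii, iii, iv, v, vi, vii

i. "xzzzzxxy" → match
ii. "xyzzxxxxz" → match
iii. "yyzxxxz" → match
iv. "xyzzxyy" → match
v. "xzzzzzzzxz" → match
vi → match
vii. "xzzzxxxz" → match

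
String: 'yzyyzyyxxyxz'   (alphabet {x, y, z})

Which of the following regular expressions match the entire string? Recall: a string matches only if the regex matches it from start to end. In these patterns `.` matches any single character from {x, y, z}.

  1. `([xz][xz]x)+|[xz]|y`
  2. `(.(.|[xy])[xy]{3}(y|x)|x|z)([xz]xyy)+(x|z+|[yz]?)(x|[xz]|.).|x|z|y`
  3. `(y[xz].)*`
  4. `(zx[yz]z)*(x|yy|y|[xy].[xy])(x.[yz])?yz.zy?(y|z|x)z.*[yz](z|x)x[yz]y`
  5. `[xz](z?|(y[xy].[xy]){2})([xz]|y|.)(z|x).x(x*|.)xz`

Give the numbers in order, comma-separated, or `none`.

3

1 → no match
2 → no match
3 → match
4 → no match — must end with 'y'
5 → no match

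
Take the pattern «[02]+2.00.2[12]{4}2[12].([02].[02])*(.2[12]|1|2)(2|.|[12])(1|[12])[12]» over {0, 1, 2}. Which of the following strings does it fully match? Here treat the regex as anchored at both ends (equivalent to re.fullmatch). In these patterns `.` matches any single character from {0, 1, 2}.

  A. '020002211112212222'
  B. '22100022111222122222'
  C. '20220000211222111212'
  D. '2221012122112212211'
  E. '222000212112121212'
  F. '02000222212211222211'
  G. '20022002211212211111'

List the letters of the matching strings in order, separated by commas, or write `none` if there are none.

A → match
B → match
C → match
D → no match
E → match
F → match
G → match

A, B, C, E, F, G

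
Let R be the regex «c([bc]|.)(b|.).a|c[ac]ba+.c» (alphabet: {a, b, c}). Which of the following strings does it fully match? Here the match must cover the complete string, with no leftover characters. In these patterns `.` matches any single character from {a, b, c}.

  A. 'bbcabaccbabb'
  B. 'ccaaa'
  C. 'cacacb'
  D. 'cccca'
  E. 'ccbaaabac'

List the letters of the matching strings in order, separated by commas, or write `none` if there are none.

A. 'bbcabaccbabb' → no match — must start with 'c'
B. 'ccaaa' → match
C. 'cacacb' → no match
D. 'cccca' → match
E. 'ccbaaabac' → no match

B, D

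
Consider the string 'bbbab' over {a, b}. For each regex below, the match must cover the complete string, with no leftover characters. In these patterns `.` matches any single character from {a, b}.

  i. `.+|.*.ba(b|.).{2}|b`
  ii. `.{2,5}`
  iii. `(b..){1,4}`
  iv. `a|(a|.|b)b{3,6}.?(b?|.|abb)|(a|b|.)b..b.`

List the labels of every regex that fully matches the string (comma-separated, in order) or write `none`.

i, ii

i → match
ii → match
iii → no match
iv → no match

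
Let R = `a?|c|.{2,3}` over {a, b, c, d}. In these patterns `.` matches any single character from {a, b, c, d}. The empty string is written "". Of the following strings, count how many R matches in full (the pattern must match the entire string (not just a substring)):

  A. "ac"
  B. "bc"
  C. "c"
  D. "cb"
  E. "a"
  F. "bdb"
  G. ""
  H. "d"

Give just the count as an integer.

A. "ac" → match
B. "bc" → match
C. "c" → match
D. "cb" → match
E. "a" → match
F. "bdb" → match
G. "" → match
H. "d" → no match
Total matched: 7

7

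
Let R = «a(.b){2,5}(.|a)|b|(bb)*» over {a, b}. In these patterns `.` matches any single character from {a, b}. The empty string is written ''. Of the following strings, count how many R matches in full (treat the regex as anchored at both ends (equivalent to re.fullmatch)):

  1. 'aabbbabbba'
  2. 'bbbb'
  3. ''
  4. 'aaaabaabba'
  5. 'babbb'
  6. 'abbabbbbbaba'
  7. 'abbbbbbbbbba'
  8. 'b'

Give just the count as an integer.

1. 'aabbbabbba' → match
2. 'bbbb' → match
3. '' → match
4. 'aaaabaabba' → no match
5. 'babbb' → no match
6. 'abbabbbbbaba' → match
7. 'abbbbbbbbbba' → match
8. 'b' → match
Total matched: 6

6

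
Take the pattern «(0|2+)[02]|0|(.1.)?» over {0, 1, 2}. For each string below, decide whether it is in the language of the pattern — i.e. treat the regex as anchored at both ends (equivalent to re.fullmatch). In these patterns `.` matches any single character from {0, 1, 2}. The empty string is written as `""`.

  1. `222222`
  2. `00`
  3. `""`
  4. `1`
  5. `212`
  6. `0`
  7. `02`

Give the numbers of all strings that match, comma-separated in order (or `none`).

1, 2, 3, 5, 6, 7

1. `222222` → match
2. `00` → match
3. `""` → match
4. `1` → no match
5. `212` → match
6. `0` → match
7. `02` → match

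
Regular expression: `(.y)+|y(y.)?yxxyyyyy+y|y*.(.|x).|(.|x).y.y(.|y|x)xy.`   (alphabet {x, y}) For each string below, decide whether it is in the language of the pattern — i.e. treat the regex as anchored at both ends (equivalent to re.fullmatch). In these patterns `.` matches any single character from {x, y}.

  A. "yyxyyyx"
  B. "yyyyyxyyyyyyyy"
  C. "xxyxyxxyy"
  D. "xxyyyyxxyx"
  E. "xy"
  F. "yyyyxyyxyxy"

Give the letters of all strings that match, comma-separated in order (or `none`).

C, E

A → no match
B → no match
C → match
D → no match
E → match
F → no match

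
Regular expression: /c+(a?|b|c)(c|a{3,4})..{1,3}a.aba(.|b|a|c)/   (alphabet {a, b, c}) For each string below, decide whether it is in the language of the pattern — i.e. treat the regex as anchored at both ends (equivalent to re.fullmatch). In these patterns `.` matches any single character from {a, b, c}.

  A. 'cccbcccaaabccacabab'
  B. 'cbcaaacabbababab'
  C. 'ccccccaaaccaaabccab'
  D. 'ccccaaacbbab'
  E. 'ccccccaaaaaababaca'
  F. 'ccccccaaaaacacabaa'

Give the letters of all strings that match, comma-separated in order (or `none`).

F

A → no match
B → no match
C → no match
D → no match
E → no match
F → match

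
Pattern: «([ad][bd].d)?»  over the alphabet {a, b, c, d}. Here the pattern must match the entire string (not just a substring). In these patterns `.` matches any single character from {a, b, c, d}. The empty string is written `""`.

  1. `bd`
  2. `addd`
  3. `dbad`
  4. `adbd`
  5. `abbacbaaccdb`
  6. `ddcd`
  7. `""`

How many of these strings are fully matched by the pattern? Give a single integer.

1 → no match
2 → match
3 → match
4 → match
5 → no match
6 → match
7 → match
Total matched: 5

5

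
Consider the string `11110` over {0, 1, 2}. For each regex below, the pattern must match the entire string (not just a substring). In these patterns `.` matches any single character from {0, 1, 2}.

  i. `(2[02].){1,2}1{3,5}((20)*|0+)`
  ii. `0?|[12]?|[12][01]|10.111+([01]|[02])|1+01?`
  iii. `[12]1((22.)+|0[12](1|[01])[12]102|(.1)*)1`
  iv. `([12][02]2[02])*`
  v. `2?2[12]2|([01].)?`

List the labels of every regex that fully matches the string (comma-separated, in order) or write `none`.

i → no match — must start with `2`
ii → match
iii → no match — must end with `1`
iv → no match
v → no match

ii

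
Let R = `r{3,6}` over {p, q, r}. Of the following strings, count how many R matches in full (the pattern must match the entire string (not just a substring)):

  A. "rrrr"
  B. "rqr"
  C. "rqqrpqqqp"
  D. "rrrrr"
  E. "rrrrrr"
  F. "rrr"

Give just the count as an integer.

4

A. "rrrr" → match
B. "rqr" → no match
C. "rqqrpqqqp" → no match — must end with "r"
D. "rrrrr" → match
E. "rrrrrr" → match
F. "rrr" → match
Total matched: 4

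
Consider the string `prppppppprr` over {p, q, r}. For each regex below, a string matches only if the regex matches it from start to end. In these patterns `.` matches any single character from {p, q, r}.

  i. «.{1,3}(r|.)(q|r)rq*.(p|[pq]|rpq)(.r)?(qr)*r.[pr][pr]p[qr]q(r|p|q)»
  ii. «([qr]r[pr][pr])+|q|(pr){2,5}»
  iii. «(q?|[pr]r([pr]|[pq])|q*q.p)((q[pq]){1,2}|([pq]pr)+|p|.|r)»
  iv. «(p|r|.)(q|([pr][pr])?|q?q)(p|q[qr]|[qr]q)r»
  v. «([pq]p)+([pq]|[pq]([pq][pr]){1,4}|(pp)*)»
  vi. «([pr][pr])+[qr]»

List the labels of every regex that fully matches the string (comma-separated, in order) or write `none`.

i → no match
ii → no match
iii → no match
iv → no match
v → no match
vi → match

vi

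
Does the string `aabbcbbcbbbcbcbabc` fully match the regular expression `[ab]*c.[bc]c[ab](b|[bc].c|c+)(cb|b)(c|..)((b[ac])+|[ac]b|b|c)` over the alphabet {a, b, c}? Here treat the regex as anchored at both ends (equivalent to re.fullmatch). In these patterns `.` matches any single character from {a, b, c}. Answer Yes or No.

Yes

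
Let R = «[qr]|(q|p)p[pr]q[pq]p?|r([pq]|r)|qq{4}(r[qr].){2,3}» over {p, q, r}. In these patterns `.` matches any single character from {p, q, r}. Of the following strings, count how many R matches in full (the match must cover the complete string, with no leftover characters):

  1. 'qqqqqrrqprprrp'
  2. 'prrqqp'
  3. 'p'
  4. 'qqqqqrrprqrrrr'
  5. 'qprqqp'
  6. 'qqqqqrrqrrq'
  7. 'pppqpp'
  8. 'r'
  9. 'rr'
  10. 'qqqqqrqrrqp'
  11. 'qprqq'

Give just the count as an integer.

1 → no match
2 → no match
3 → no match
4 → match
5 → match
6 → match
7 → match
8 → match
9 → match
10 → match
11 → match
Total matched: 8

8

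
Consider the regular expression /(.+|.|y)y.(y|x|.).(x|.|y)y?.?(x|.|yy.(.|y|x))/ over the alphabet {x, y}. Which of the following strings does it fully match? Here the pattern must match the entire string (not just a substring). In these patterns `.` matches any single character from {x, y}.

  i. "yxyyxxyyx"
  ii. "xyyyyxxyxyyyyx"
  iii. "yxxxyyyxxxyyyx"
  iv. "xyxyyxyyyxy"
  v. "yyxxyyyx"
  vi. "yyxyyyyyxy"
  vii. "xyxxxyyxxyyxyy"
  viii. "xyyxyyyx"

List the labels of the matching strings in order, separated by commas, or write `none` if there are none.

i, ii, iii, iv, v, vi, viii

i → match
ii → match
iii → match
iv → match
v → match
vi → match
vii → no match
viii → match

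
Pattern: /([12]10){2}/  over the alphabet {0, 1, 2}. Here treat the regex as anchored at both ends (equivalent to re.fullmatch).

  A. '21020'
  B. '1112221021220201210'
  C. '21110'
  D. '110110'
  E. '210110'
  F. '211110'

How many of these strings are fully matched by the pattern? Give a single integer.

2

A → no match — must end with '10'
B → no match
C → no match
D → match
E → match
F → no match
Total matched: 2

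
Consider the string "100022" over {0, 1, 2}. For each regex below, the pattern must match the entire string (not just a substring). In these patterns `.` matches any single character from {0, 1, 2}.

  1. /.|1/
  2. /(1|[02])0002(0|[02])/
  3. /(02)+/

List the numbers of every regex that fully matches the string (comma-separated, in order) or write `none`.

1 → no match
2 → match
3 → no match — must start with "02"

2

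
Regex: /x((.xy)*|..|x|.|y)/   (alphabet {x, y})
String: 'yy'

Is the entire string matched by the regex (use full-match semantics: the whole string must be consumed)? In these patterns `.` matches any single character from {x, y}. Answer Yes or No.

No

Every match must start with 'x', but 'yy' does not.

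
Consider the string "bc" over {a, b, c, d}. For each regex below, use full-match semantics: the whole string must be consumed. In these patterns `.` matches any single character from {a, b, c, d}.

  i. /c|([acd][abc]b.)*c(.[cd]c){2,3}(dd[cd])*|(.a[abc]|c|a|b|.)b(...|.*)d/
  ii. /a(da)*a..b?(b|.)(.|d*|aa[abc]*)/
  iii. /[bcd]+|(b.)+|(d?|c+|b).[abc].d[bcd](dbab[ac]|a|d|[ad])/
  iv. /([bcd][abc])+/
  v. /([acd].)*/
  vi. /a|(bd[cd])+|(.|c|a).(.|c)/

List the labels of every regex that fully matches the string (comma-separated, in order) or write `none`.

iii, iv

i → no match
ii → no match — must start with "a"
iii → match
iv → match
v → no match
vi → no match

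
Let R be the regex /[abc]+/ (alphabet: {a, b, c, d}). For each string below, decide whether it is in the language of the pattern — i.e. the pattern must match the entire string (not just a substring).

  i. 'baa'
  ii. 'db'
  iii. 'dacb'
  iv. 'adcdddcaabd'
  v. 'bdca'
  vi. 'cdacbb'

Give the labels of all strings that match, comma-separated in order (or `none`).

i

i → match
ii → no match
iii → no match
iv → no match
v → no match
vi → no match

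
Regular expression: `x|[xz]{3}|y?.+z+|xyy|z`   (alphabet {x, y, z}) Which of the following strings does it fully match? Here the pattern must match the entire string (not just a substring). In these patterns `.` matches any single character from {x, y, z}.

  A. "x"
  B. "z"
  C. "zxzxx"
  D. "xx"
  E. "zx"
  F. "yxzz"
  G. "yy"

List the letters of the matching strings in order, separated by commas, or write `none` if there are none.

A. "x" → match
B. "z" → match
C. "zxzxx" → no match
D. "xx" → no match
E. "zx" → no match
F. "yxzz" → match
G. "yy" → no match

A, B, F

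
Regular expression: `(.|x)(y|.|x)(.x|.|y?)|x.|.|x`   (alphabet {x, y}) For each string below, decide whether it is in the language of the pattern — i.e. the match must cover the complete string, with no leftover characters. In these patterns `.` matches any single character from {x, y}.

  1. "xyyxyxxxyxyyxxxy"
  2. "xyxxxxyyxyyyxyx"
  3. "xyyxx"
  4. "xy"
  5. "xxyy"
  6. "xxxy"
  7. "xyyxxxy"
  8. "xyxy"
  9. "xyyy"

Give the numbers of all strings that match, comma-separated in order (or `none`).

1 → no match
2 → no match
3 → no match
4 → match
5 → no match
6 → no match
7 → no match
8 → no match
9 → no match

4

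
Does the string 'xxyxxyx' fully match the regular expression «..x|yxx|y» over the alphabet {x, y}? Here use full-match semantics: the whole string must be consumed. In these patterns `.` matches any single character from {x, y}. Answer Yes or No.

No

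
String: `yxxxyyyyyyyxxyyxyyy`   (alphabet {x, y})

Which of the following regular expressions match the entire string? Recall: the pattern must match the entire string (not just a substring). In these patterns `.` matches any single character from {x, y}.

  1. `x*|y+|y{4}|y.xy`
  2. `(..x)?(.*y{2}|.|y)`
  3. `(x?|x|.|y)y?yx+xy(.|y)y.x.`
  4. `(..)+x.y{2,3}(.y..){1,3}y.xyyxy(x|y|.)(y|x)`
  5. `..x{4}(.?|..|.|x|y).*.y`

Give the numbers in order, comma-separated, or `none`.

1 → no match
2 → match
3 → no match
4 → match
5 → no match

2, 4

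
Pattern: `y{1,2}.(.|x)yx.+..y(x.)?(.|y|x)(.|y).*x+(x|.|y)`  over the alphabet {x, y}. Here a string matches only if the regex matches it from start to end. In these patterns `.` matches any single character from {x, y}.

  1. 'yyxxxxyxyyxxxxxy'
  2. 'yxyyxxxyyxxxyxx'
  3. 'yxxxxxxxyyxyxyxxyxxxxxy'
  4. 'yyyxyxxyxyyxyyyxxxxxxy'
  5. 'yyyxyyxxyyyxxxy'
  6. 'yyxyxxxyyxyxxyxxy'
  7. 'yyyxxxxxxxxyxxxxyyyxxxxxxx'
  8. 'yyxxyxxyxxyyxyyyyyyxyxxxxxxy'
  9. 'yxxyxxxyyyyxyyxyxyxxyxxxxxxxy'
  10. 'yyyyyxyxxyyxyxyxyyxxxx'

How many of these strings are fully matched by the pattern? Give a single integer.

1 → no match
2 → match
3 → no match
4 → match
5 → no match
6 → match
7 → no match
8 → match
9 → match
10 → match
Total matched: 6

6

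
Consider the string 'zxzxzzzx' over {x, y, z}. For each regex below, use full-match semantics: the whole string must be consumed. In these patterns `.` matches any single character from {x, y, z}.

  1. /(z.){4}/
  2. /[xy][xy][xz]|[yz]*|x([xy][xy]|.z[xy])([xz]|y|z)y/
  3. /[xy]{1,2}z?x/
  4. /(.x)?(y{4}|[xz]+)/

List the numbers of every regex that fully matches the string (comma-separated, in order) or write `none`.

1 → match
2 → no match
3 → no match
4 → match

1, 4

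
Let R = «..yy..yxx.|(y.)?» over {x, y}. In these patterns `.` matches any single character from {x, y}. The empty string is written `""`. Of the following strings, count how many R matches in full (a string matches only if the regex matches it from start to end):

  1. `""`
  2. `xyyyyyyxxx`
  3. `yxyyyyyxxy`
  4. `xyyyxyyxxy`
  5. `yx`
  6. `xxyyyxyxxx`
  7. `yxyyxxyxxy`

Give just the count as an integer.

7

1 → match
2 → match
3 → match
4 → match
5 → match
6 → match
7 → match
Total matched: 7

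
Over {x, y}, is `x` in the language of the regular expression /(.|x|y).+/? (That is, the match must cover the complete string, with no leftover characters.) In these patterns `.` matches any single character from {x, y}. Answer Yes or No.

No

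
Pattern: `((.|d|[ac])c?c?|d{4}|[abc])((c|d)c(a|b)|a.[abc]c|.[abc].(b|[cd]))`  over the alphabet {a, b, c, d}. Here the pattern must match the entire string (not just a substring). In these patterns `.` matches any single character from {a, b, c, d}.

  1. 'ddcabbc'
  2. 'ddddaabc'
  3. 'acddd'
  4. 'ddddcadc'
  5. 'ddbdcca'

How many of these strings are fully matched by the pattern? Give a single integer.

1 → no match
2 → match
3 → no match
4 → match
5 → no match
Total matched: 2

2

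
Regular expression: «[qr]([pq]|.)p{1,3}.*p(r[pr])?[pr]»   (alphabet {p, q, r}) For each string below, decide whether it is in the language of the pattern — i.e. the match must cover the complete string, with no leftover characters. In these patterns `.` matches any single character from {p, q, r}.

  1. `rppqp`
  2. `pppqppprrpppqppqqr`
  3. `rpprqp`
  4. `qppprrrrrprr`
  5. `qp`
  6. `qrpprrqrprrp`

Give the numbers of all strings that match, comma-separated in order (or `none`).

1. `rppqp` → no match
2 → no match
3. `rpprqp` → no match
4. `qppprrrrrprr` → no match
5. `qp` → no match
6. `qrpprrqrprrp` → match

6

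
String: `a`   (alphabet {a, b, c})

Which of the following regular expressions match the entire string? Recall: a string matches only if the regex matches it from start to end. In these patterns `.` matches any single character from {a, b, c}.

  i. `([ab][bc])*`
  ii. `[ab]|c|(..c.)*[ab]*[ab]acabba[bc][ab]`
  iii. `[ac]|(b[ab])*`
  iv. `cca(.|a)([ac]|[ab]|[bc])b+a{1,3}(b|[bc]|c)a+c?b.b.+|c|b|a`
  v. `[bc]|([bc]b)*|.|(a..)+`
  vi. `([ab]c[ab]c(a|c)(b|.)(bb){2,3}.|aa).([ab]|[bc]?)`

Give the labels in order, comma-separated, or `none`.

i → no match
ii → match
iii → match
iv → match
v → match
vi → no match

ii, iii, iv, v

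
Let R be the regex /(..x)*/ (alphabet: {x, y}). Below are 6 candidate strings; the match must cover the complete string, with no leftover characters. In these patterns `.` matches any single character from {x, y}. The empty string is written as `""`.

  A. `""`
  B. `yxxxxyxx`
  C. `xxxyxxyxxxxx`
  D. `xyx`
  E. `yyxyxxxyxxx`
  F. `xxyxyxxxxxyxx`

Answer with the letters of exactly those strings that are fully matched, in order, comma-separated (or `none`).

A → match
B → no match
C → match
D → match
E → no match
F → no match

A, C, D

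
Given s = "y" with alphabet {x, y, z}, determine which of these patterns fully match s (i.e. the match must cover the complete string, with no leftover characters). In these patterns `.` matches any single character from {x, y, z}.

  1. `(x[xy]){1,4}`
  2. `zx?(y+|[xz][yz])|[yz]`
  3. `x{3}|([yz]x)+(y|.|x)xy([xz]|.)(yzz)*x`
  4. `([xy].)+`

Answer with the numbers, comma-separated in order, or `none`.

2

1 → no match — must start with "x"
2 → match
3 → no match — must end with "x"
4 → no match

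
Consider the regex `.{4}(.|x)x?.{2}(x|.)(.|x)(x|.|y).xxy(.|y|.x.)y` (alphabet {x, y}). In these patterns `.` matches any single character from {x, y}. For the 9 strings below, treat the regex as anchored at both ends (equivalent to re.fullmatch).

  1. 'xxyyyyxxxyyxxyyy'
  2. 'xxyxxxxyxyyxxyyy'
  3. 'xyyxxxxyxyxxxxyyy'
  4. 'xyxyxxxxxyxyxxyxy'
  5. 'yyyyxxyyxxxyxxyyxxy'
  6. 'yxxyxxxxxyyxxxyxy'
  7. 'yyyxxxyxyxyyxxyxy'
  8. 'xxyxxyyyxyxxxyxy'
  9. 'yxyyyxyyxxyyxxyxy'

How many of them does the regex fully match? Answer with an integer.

9

1 → match
2 → match
3 → match
4 → match
5 → match
6 → match
7 → match
8 → match
9 → match
Total matched: 9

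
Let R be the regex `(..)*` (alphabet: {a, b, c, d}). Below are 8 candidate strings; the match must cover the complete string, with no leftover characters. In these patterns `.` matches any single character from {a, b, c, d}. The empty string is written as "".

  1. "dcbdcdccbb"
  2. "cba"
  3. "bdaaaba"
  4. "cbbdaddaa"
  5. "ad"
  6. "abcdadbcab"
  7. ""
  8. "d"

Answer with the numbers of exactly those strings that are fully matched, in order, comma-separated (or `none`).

1 → match
2 → no match
3 → no match
4 → no match
5 → match
6 → match
7 → match
8 → no match

1, 5, 6, 7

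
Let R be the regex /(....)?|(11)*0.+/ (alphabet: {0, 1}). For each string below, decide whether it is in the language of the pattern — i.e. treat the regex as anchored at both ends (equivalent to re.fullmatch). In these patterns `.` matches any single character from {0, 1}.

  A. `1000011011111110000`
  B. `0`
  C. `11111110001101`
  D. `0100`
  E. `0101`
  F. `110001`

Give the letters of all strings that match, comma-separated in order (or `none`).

A → no match
B → no match
C → no match
D → match
E → match
F → match

D, E, F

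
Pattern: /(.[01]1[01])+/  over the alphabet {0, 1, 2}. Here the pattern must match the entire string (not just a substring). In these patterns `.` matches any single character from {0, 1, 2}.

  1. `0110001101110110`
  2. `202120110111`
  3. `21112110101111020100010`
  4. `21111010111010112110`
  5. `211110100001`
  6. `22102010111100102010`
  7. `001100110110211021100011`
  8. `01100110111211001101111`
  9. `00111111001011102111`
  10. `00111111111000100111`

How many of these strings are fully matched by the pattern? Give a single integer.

1 → match
2 → no match
3 → no match
4 → match
5 → no match
6 → no match
7 → match
8 → no match
9 → match
10 → match
Total matched: 5

5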